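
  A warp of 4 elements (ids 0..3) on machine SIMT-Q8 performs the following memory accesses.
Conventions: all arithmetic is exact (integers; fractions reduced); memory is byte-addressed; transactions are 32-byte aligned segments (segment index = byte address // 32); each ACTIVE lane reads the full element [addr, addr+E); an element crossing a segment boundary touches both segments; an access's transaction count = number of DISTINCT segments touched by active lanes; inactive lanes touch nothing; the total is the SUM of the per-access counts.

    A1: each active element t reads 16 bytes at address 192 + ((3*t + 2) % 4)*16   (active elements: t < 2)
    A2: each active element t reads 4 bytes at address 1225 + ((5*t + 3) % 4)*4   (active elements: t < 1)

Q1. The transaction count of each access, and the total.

A1: 2 transactions
A2: 1 transaction

Answer: 2,1; total 3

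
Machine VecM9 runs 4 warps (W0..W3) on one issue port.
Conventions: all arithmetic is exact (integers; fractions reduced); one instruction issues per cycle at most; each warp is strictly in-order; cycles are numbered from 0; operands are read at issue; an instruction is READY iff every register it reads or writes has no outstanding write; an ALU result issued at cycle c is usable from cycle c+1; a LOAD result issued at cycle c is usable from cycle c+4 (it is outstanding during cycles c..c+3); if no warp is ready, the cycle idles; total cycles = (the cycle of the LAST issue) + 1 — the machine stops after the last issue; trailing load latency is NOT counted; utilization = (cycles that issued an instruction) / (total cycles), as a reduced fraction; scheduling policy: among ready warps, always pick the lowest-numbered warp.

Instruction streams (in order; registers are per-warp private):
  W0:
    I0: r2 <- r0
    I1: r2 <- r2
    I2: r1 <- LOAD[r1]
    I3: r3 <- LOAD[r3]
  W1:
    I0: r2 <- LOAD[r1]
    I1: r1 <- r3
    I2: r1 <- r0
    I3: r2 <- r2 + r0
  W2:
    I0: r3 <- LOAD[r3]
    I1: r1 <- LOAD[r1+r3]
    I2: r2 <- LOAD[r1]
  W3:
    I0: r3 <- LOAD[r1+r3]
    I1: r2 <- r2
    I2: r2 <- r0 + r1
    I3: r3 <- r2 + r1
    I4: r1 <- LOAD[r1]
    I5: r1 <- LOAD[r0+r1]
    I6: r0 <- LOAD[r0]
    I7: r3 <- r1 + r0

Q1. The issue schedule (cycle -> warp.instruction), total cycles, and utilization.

cycle 0: W0.I0
cycle 1: W0.I1
cycle 2: W0.I2
cycle 3: W0.I3
cycle 4: W1.I0
cycle 5: W1.I1
cycle 6: W1.I2
cycle 7: W2.I0
cycle 8: W1.I3
cycle 9: W3.I0
cycle 10: W3.I1
cycle 11: W2.I1
cycle 12: W3.I2
cycle 13: W3.I3
cycle 14: W3.I4
cycle 15: W2.I2
cycle 16: idle
cycle 17: idle
cycle 18: W3.I5
cycle 19: W3.I6
cycle 20: idle
cycle 21: idle
cycle 22: idle
cycle 23: W3.I7

Answer: 24 cycles, utilization 19/24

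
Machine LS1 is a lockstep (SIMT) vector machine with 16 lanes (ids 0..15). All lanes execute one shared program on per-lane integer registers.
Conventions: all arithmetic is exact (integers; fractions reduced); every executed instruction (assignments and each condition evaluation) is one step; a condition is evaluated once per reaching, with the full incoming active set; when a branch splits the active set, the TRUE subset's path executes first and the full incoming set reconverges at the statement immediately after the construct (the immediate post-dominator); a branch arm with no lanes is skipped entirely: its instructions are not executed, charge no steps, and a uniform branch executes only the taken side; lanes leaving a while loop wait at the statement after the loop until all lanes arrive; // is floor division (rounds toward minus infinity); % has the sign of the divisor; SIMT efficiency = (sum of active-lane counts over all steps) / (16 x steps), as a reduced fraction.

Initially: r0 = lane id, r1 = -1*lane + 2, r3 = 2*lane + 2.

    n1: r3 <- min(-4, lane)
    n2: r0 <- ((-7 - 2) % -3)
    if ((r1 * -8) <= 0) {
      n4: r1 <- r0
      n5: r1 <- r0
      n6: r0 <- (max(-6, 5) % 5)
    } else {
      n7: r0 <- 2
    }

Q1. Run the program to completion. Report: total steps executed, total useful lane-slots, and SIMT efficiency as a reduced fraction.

Answer: 7 steps, 70 useful, 5/8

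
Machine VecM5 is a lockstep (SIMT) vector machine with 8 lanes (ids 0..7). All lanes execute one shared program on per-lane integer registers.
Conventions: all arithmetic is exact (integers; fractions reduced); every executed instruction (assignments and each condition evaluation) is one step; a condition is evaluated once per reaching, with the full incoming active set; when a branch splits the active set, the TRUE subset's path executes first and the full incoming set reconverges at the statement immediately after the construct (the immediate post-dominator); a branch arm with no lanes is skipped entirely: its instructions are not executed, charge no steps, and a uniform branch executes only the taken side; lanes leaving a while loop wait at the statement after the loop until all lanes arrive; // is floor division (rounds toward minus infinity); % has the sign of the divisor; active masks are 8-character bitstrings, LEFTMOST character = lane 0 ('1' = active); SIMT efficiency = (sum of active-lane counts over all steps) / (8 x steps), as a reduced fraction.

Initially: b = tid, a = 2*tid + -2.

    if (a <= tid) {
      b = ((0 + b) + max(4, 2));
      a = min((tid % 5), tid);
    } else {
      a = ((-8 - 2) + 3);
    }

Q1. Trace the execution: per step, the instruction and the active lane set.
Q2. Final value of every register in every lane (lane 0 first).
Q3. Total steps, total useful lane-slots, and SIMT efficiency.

step 0: eval (a <= tid)              11111111
step 1: b <- ((0 + b) + max(4, 2))   11100000
step 2: a <- min((tid % 5), tid)     11100000
step 3: a <- ((-8 - 2) + 3)          00011111

Answer: 4 steps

b: 4,5,6,3,4,5,6,7
a: 0,1,2,-7,-7,-7,-7,-7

steps = 4; useful = 19; efficiency = 19/32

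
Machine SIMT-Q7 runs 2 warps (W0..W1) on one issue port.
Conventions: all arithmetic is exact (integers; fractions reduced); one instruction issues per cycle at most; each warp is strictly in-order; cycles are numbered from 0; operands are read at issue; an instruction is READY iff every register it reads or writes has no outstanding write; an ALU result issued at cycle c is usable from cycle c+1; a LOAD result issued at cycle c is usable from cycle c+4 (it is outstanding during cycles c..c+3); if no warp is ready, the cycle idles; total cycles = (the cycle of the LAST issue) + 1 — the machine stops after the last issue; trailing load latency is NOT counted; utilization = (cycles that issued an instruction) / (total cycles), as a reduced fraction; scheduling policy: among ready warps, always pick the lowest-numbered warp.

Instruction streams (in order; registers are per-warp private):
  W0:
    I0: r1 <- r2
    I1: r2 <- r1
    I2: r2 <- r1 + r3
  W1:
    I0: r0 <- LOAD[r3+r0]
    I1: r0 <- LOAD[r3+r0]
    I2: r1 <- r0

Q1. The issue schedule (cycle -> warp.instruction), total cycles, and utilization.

cycle 0: W0.I0
cycle 1: W0.I1
cycle 2: W0.I2
cycle 3: W1.I0
cycle 4: idle
cycle 5: idle
cycle 6: idle
cycle 7: W1.I1
cycle 8: idle
cycle 9: idle
cycle 10: idle
cycle 11: W1.I2

Answer: 12 cycles, utilization 1/2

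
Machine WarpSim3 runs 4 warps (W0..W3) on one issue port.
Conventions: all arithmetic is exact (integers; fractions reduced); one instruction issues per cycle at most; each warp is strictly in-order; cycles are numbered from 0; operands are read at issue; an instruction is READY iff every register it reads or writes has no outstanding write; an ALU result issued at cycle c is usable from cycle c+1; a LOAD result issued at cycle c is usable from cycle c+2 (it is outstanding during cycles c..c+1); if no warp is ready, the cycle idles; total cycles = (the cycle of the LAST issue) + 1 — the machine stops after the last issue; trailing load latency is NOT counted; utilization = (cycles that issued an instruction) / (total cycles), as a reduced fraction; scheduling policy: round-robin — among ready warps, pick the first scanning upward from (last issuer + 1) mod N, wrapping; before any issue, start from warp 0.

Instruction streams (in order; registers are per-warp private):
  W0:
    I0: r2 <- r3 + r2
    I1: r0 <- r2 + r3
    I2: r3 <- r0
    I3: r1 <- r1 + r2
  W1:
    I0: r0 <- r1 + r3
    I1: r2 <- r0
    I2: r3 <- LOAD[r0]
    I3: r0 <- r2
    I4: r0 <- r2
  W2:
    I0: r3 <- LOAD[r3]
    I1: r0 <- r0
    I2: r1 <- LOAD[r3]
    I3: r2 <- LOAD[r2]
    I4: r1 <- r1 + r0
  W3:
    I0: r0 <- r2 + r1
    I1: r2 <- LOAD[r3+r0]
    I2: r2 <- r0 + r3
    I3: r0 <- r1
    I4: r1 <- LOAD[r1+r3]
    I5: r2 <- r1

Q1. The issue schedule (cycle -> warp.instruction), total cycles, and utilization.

cycle 0: W0.I0
cycle 1: W1.I0
cycle 2: W2.I0
cycle 3: W3.I0
cycle 4: W0.I1
cycle 5: W1.I1
cycle 6: W2.I1
cycle 7: W3.I1
cycle 8: W0.I2
cycle 9: W1.I2
cycle 10: W2.I2
cycle 11: W3.I2
cycle 12: W0.I3
cycle 13: W1.I3
cycle 14: W2.I3
cycle 15: W3.I3
cycle 16: W1.I4
cycle 17: W2.I4
cycle 18: W3.I4
cycle 19: idle
cycle 20: W3.I5

Answer: 21 cycles, utilization 20/21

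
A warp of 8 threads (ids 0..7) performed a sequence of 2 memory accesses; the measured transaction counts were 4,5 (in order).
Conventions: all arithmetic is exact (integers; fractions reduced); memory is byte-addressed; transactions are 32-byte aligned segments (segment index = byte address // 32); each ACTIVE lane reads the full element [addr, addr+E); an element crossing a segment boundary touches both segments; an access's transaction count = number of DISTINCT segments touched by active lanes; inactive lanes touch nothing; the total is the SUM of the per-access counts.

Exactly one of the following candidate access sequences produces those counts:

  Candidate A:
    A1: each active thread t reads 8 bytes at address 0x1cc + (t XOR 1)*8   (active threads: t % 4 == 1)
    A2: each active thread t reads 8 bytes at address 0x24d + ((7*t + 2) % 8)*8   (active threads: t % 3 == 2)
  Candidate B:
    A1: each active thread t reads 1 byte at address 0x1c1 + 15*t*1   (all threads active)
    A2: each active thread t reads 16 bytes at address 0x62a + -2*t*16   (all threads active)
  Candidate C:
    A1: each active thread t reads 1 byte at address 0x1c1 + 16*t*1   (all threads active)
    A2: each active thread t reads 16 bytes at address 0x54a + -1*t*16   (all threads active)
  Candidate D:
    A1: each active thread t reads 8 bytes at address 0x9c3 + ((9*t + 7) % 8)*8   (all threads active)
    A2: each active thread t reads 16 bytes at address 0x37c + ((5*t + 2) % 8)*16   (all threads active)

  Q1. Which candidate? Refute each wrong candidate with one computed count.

A: A1 gives 2 transactions, not 4
B: A2 gives 8 transactions, not 5
D: A1 gives 3 transactions, not 4
C: all counts match (4,5)

Answer: C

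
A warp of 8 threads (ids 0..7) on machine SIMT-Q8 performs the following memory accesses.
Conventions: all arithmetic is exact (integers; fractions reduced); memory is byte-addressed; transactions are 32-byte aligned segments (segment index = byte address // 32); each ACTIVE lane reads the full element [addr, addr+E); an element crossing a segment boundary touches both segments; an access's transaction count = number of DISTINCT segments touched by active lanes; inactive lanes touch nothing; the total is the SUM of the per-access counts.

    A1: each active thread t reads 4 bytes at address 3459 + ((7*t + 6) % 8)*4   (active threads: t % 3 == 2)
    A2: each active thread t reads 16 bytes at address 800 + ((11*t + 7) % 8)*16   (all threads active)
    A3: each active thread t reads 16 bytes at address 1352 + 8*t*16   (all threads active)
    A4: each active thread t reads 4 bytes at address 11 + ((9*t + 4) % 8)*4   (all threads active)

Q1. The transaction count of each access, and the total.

A1: 1 transaction
A2: 4 transactions
A3: 8 transactions
A4: 2 transactions

Answer: 1,4,8,2; total 15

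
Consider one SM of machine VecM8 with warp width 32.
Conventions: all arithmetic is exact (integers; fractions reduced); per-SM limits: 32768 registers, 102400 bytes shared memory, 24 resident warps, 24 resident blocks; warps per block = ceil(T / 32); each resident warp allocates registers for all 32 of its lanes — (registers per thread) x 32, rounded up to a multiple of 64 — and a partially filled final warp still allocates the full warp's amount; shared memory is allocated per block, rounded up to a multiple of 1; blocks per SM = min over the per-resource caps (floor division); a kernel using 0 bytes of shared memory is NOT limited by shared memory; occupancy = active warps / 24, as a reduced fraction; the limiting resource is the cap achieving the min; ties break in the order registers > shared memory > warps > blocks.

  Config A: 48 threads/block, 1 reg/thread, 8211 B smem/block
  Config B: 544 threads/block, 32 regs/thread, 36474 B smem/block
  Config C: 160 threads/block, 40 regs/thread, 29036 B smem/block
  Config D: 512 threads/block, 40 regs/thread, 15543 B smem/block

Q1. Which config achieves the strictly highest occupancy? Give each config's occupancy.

occupancies: A 1, B 17/24, C 5/8, D 2/3

Answer: A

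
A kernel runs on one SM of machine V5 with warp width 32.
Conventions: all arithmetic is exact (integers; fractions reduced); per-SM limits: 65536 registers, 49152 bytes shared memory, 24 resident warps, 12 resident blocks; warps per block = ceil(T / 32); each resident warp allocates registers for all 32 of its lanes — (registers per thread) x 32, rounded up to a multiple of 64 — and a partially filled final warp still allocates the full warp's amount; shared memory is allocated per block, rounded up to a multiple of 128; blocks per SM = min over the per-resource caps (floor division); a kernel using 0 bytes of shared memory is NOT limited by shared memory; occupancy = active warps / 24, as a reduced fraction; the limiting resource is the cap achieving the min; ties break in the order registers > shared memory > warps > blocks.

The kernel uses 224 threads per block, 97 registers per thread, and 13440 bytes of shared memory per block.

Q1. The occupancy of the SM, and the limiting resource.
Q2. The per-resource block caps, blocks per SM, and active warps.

Answer: occupancy 7/12, limited by registers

registers: 2 blocks
shared memory: 3 blocks
warps: 3 blocks
blocks: 12 blocks

Answer: 2 blocks, 14 active warps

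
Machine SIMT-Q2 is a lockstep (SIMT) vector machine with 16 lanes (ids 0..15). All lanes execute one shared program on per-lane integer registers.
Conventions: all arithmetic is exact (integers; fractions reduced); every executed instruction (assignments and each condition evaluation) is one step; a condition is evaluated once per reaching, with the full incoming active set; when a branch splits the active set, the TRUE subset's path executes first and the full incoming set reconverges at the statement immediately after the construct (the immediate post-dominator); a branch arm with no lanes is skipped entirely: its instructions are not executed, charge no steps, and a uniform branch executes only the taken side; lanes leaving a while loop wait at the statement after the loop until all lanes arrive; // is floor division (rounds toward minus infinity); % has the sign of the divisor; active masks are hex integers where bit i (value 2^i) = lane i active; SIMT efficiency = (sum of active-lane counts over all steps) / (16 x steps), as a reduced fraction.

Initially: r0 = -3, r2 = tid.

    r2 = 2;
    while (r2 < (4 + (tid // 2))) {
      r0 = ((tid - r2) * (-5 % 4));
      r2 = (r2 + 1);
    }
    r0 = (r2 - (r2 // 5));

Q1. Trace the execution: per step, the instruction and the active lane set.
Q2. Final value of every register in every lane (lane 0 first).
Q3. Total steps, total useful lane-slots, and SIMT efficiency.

step 0: r2 <- 2                      0xffff
step 1: eval (r2 < (4 + (tid // 2))) 0xffff
step 2: r0 <- ((tid - r2) * (-5 % 4)) 0xffff
step 3: r2 <- (r2 + 1)               0xffff
step 4: eval (r2 < (4 + (tid // 2))) 0xffff
step 5: r0 <- ((tid - r2) * (-5 % 4)) 0xffff
step 6: r2 <- (r2 + 1)               0xffff
step 7: eval (r2 < (4 + (tid // 2))) 0xffff
step 8: r0 <- ((tid - r2) * (-5 % 4)) 0xfffc
step 9: r2 <- (r2 + 1)               0xfffc
step 10: eval (r2 < (4 + (tid // 2))) 0xfffc
step 11: r0 <- ((tid - r2) * (-5 % 4)) 0xfff0
step 12: r2 <- (r2 + 1)               0xfff0
step 13: eval (r2 < (4 + (tid // 2))) 0xfff0
step 14: r0 <- ((tid - r2) * (-5 % 4)) 0xffc0
step 15: r2 <- (r2 + 1)               0xffc0
step 16: eval (r2 < (4 + (tid // 2))) 0xffc0
step 17: r0 <- ((tid - r2) * (-5 % 4)) 0xff00
step 18: r2 <- (r2 + 1)               0xff00
step 19: eval (r2 < (4 + (tid // 2))) 0xff00
step 20: r0 <- ((tid - r2) * (-5 % 4)) 0xfc00
step 21: r2 <- (r2 + 1)               0xfc00
step 22: eval (r2 < (4 + (tid // 2))) 0xfc00
step 23: r0 <- ((tid - r2) * (-5 % 4)) 0xf000
step 24: r2 <- (r2 + 1)               0xf000
step 25: eval (r2 < (4 + (tid // 2))) 0xf000
step 26: r0 <- ((tid - r2) * (-5 % 4)) 0xc000
step 27: r2 <- (r2 + 1)               0xc000
step 28: eval (r2 < (4 + (tid // 2))) 0xc000
step 29: r0 <- (r2 - (r2 // 5))       0xffff

Answer: 30 steps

r0: 4,4,4,4,5,5,6,6,7,7,8,8,8,8,9,9
r2: 4,4,5,5,6,6,7,7,8,8,9,9,10,10,11,11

steps = 30; useful = 312; efficiency = 312/480 = 13/20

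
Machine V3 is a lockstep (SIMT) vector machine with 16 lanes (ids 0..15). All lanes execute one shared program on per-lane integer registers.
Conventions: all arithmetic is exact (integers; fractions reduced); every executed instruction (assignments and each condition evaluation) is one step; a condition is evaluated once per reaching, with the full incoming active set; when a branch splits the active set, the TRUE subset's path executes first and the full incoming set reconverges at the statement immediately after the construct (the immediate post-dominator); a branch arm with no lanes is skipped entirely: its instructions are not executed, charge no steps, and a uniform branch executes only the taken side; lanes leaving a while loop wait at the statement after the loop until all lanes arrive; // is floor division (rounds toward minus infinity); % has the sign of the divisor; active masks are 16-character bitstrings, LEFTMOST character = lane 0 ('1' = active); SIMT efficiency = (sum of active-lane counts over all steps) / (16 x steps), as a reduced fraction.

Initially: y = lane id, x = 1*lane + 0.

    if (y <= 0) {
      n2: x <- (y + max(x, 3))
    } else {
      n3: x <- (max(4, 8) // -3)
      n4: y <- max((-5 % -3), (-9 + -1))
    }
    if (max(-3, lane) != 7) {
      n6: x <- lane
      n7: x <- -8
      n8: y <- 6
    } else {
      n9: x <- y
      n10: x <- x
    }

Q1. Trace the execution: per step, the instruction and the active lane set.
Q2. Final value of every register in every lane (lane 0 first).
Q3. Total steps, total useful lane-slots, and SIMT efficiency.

step 0: eval (y <= 0)                1111111111111111
step 1: x <- (y + max(x, 3))         1000000000000000
step 2: x <- (max(4, 8) // -3)       0111111111111111
step 3: y <- max((-5 % -3), (-9 + -1)) 0111111111111111
step 4: eval (max(-3, lane) != 7)    1111111111111111
step 5: x <- lane                    1111111011111111
step 6: x <- -8                      1111111011111111
step 7: y <- 6                       1111111011111111
step 8: x <- y                       0000000100000000
step 9: x <- x                       0000000100000000

Answer: 10 steps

y: 6,6,6,6,6,6,6,-2,6,6,6,6,6,6,6,6
x: -8,-8,-8,-8,-8,-8,-8,-2,-8,-8,-8,-8,-8,-8,-8,-8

steps = 10; useful = 110; efficiency = 110/160 = 11/16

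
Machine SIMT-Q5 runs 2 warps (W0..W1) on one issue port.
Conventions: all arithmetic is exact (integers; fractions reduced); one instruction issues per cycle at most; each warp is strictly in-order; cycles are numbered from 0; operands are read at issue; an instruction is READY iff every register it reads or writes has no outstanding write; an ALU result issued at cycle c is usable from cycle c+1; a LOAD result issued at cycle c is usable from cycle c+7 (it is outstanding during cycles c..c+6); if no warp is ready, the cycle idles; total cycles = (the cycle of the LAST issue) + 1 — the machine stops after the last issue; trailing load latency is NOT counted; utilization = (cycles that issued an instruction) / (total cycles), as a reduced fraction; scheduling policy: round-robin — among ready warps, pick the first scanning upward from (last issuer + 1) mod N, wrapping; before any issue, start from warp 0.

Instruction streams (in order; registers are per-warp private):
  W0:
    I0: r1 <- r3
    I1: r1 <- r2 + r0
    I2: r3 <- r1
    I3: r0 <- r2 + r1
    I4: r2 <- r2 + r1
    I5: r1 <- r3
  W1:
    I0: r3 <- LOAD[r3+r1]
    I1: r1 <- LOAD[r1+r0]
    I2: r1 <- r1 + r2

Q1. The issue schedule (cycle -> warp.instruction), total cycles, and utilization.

cycle 0: W0.I0
cycle 1: W1.I0
cycle 2: W0.I1
cycle 3: W1.I1
cycle 4: W0.I2
cycle 5: W0.I3
cycle 6: W0.I4
cycle 7: W0.I5
cycle 8: idle
cycle 9: idle
cycle 10: W1.I2

Answer: 11 cycles, utilization 9/11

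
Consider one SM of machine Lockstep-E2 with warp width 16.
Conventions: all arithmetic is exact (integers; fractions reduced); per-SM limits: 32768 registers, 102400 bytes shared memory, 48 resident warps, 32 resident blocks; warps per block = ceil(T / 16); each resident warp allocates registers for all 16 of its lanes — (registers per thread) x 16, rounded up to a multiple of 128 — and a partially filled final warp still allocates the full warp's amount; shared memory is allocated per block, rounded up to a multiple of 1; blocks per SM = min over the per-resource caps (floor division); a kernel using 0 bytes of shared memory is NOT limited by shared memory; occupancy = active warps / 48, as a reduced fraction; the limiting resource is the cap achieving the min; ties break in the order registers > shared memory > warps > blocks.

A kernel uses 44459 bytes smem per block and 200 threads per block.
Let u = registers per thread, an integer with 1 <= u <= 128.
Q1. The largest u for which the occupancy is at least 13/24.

Answer: u = 72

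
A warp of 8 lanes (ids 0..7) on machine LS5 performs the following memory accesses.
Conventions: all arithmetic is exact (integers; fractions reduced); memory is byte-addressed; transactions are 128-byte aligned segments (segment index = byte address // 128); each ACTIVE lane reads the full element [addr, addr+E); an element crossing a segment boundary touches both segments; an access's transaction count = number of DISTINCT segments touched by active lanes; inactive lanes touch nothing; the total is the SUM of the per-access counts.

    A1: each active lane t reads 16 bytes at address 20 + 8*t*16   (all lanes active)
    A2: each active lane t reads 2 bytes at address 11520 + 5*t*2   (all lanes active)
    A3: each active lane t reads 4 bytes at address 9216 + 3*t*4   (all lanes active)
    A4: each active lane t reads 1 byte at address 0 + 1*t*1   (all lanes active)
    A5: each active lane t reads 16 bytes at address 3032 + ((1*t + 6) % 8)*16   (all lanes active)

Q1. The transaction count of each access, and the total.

A1: 8 transactions
A2: 1 transaction
A3: 1 transaction
A4: 1 transaction
A5: 2 transactions

Answer: 8,1,1,1,2; total 13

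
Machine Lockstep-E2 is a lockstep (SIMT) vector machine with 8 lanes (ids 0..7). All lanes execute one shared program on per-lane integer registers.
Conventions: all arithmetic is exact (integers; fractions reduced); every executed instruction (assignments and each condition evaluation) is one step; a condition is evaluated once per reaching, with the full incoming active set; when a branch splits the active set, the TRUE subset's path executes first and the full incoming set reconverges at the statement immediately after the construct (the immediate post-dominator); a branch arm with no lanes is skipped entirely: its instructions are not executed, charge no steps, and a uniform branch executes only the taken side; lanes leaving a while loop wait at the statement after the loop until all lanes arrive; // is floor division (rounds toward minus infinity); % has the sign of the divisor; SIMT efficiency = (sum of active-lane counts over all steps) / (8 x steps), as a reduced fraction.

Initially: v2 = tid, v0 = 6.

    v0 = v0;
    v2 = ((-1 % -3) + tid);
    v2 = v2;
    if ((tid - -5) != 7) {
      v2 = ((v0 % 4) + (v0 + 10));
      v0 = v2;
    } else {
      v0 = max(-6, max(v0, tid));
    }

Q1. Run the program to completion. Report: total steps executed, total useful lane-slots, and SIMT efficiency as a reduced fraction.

Answer: 7 steps, 47 useful, 47/56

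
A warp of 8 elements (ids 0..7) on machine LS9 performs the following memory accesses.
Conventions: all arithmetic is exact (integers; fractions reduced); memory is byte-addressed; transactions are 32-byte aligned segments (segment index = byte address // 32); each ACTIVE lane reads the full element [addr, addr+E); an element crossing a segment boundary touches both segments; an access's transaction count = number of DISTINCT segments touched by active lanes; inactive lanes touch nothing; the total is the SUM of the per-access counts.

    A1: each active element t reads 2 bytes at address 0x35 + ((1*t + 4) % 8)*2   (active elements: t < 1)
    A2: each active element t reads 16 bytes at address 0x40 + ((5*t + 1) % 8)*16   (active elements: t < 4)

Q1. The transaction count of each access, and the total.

A1: 1 transaction
A2: 3 transactions

Answer: 1,3; total 4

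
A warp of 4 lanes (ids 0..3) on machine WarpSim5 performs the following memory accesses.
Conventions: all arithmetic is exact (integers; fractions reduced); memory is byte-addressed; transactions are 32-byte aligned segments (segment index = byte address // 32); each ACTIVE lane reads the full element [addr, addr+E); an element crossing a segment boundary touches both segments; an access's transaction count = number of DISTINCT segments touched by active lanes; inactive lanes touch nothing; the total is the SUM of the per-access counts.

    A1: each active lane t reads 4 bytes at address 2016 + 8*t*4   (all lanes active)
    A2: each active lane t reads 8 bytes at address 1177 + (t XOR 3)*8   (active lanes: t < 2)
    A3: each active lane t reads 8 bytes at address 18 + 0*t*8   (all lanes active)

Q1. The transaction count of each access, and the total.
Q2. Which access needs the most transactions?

A1: 4 transactions
A2: 1 transaction
A3: 1 transaction

Answer: 4,1,1; total 6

Answer: A1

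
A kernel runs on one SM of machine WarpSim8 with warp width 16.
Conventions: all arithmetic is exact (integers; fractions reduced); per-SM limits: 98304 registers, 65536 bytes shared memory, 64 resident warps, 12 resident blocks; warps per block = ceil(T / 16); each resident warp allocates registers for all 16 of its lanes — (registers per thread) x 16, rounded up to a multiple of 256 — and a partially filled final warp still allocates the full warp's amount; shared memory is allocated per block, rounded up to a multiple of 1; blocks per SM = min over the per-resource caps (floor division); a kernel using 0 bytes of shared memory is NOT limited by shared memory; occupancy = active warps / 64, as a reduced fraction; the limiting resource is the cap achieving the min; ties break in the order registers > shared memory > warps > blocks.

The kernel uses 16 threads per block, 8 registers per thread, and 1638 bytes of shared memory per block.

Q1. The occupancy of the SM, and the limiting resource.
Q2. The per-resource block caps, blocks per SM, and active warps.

Answer: occupancy 3/16, limited by blocks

registers: 384 blocks
shared memory: 40 blocks
warps: 64 blocks
blocks: 12 blocks

Answer: 12 blocks, 12 active warps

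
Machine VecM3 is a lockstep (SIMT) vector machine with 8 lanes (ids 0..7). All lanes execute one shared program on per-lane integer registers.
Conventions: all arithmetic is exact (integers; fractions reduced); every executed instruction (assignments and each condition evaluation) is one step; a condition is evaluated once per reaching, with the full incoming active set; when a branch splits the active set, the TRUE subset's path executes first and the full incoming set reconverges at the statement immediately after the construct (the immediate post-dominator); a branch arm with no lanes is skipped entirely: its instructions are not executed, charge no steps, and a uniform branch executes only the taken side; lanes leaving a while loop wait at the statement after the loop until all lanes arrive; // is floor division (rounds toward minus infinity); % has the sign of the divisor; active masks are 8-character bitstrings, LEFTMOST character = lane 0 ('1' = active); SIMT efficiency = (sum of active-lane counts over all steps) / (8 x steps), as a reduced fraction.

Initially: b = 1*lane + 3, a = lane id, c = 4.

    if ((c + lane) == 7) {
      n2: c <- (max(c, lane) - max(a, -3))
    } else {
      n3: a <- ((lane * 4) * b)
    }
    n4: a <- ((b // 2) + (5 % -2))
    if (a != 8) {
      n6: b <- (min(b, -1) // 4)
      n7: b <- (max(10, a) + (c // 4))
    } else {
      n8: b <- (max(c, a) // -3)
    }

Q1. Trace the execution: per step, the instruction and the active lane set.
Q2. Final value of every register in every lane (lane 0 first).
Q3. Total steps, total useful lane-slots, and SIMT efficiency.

step 0: eval ((c + lane) == 7)       11111111
step 1: c <- (max(c, lane) - max(a, -3)) 00010000
step 2: a <- ((lane * 4) * b)        11101111
step 3: a <- ((b // 2) + (5 % -2))   11111111
step 4: eval (a != 8)                11111111
step 5: b <- (min(b, -1) // 4)       11111111
step 6: b <- (max(10, a) + (c // 4)) 11111111

Answer: 7 steps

b: 11,11,11,10,11,11,11,11
a: 0,1,1,2,2,3,3,4
c: 4,4,4,1,4,4,4,4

steps = 7; useful = 48; efficiency = 48/56 = 6/7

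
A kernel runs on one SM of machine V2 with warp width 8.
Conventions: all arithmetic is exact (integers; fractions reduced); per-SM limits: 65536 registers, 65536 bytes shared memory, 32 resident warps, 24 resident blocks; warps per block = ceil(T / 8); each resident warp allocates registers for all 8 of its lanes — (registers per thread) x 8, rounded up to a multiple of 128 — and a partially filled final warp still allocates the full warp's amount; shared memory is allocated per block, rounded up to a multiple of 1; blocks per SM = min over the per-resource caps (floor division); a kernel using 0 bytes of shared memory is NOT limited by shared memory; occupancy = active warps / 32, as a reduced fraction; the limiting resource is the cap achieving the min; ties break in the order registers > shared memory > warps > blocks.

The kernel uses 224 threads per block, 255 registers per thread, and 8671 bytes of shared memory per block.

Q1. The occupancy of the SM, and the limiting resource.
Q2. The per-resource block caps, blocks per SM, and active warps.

Answer: occupancy 7/8, limited by registers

registers: 1 block
shared memory: 7 blocks
warps: 1 block
blocks: 24 blocks

Answer: 1 block, 28 active warps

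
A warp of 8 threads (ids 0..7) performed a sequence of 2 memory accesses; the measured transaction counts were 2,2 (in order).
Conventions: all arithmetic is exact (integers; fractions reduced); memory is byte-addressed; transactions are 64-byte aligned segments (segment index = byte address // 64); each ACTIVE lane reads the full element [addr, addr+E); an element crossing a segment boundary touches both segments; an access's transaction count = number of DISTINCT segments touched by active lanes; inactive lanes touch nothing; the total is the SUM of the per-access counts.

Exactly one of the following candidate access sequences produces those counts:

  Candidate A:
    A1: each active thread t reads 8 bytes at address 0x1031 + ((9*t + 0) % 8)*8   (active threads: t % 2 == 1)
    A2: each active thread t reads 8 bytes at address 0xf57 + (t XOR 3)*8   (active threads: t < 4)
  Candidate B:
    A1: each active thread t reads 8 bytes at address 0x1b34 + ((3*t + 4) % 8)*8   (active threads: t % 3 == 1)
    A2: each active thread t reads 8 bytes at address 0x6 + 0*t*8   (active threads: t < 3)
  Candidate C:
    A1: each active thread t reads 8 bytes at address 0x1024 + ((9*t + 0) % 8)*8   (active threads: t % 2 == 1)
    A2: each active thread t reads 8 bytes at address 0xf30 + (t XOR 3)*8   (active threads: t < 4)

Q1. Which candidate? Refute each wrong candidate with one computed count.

A: A2 gives 1 transaction, not 2
B: A2 gives 1 transaction, not 2
C: all counts match (2,2)

Answer: C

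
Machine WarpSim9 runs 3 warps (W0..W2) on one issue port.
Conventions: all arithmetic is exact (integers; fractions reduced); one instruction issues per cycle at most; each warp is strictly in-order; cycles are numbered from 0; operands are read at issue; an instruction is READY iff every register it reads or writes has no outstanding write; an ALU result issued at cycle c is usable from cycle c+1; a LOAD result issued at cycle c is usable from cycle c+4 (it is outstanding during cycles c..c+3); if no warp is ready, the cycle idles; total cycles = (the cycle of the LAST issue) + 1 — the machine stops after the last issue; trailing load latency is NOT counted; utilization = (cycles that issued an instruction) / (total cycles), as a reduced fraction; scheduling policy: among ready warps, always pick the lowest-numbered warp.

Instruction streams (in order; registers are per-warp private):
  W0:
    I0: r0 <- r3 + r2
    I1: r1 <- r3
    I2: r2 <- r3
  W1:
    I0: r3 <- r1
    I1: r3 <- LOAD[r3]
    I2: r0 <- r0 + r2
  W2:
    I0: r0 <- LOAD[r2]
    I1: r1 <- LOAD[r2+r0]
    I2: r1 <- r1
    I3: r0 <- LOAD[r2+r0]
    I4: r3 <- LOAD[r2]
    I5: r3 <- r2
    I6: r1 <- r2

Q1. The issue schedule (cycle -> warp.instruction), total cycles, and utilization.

cycle 0: W0.I0
cycle 1: W0.I1
cycle 2: W0.I2
cycle 3: W1.I0
cycle 4: W1.I1
cycle 5: W1.I2
cycle 6: W2.I0
cycle 7: idle
cycle 8: idle
cycle 9: idle
cycle 10: W2.I1
cycle 11: idle
cycle 12: idle
cycle 13: idle
cycle 14: W2.I2
cycle 15: W2.I3
cycle 16: W2.I4
cycle 17: idle
cycle 18: idle
cycle 19: idle
cycle 20: W2.I5
cycle 21: W2.I6

Answer: 22 cycles, utilization 13/22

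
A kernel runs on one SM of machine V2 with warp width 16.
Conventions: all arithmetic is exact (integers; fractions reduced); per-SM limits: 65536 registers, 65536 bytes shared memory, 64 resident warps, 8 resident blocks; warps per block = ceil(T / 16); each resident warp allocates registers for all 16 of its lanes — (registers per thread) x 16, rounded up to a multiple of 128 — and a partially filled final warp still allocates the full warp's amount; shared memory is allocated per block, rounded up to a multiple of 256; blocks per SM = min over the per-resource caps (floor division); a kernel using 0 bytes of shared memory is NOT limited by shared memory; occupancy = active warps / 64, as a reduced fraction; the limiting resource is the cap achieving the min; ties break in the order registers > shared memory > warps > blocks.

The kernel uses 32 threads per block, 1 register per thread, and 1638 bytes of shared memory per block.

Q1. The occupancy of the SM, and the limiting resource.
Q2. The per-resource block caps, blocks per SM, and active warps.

Answer: occupancy 1/4, limited by blocks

registers: 256 blocks
shared memory: 36 blocks
warps: 32 blocks
blocks: 8 blocks

Answer: 8 blocks, 16 active warps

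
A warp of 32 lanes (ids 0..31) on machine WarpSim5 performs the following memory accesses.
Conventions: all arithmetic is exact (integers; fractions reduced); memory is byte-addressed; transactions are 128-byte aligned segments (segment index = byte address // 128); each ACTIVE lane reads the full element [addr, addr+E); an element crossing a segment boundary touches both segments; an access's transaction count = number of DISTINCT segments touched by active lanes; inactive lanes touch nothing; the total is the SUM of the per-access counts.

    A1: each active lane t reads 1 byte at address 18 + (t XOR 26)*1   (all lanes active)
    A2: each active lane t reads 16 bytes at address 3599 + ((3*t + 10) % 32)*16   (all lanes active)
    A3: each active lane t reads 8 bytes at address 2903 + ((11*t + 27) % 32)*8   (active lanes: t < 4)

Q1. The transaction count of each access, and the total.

A1: 1 transaction
A2: 5 transactions
A3: 2 transactions

Answer: 1,5,2; total 8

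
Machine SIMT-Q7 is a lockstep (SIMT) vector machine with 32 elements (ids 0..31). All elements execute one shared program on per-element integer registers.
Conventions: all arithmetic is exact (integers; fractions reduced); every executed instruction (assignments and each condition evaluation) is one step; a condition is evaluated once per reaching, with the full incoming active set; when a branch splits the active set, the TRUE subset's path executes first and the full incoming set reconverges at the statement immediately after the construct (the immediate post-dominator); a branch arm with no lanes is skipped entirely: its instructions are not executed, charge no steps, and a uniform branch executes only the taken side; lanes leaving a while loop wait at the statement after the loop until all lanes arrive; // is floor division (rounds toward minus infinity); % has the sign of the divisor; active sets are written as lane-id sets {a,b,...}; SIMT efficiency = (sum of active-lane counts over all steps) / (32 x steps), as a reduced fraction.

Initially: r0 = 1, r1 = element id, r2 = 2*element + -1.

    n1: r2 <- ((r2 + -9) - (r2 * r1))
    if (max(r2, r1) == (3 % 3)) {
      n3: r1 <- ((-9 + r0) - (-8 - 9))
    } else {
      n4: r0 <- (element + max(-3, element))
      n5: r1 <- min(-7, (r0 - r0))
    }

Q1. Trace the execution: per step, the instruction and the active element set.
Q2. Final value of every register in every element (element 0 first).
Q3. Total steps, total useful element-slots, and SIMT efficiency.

step 0: r2 <- ((r2 + -9) - (r2 * r1)) {0,1,2,3,4,5,6,7,8,9,10,11,12,13,14,15,16,17,18,19,20,21,22,23,24,25,26,27,28,29,30,31}
step 1: eval (max(r2, r1) == (3 % 3)) {0,1,2,3,4,5,6,7,8,9,10,11,12,13,14,15,16,17,18,19,20,21,22,23,24,25,26,27,28,29,30,31}
step 2: r1 <- ((-9 + r0) - (-8 - 9)) {0}
step 3: r0 <- (element + max(-3, element)) {1,2,3,4,5,6,7,8,9,10,11,12,13,14,15,16,17,18,19,20,21,22,23,24,25,26,27,28,29,30,31}
step 4: r1 <- min(-7, (r0 - r0))     {1,2,3,4,5,6,7,8,9,10,11,12,13,14,15,16,17,18,19,20,21,22,23,24,25,26,27,28,29,30,31}

Answer: 5 steps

r0: 1,2,4,6,8,10,12,14,16,18,20,22,24,26,28,30,32,34,36,38,40,42,44,46,48,50,52,54,56,58,60,62
r1: 9,-7,-7,-7,-7,-7,-7,-7,-7,-7,-7,-7,-7,-7,-7,-7,-7,-7,-7,-7,-7,-7,-7,-7,-7,-7,-7,-7,-7,-7,-7,-7
r2: -10,-9,-12,-19,-30,-45,-64,-87,-114,-145,-180,-219,-262,-309,-360,-415,-474,-537,-604,-675,-750,-829,-912,-999,-1090,-1185,-1284,-1387,-1494,-1605,-1720,-1839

steps = 5; useful = 127; efficiency = 127/160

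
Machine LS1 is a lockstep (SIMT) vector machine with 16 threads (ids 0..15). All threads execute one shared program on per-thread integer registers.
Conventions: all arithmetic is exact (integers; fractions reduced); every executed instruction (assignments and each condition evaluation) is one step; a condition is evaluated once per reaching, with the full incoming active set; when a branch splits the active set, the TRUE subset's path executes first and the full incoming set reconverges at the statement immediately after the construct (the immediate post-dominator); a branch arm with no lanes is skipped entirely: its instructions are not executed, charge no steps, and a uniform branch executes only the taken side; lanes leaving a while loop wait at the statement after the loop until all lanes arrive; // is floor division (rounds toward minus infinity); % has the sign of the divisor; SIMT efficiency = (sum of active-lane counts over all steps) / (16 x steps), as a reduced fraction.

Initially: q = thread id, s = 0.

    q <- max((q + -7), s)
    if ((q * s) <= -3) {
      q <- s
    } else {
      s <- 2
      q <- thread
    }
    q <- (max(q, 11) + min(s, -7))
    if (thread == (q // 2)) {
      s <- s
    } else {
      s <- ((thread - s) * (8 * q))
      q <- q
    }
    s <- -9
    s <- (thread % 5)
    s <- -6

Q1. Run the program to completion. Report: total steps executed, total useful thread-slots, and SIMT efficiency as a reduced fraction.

Answer: 12 steps, 175 useful, 175/192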